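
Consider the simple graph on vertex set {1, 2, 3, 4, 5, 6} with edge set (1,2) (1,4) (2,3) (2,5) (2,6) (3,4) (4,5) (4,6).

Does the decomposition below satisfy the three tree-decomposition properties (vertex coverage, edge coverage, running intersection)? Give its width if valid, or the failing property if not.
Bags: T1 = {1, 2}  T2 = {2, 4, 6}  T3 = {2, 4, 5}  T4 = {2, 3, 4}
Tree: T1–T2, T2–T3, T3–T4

No — edge (4,1) lies in no bag.

A tree decomposition must satisfy three properties: every vertex lies in some bag; for every edge, both endpoints lie together in some bag; and for every vertex, the bags containing it form a connected subtree. Here edge (4,1) lies in no bag, so the decomposition is invalid.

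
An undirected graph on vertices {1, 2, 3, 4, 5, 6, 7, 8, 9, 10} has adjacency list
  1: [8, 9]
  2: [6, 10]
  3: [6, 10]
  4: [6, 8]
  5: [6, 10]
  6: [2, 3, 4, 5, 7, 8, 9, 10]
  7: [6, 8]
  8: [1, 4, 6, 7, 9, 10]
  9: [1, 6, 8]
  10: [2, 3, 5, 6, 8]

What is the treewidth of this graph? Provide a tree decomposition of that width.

Treewidth 2.
One optimal decomposition is:
Bags: B1 = {6, 8, 10}  B2 = {5, 6, 10}  B3 = {3, 6, 10}  B4 = {4, 6, 8}  B5 = {2, 6, 10}  B6 = {6, 8, 9}  B7 = {6, 7, 8}  B8 = {1, 8, 9}
Tree: B1–B2, B1–B3, B1–B4, B1–B5, B4–B6, B6–B7, B6–B8

Every bag has size at most 3, so the width is 3 − 1 = 2 and tw(G) ≤ 2. Conversely, {1, 8, 9} is a clique of size 3, and the vertices of any clique must share a bag in every tree decomposition; so some bag has ≥ 3 vertices and tw(G) ≥ 2. Therefore the treewidth is 2.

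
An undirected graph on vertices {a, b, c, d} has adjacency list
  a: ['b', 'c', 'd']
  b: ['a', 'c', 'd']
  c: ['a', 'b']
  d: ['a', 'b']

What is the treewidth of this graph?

2

A width-2 tree decomposition is:
Bags: B1 = {a, b, d}  B2 = {a, b, c}
Tree: B1–B2
Each bag holds 3 vertices, so the decomposition has width 2, which upper-bounds the treewidth. On the other hand G contains the 3-clique {a, b, d}. A clique must lie in a single bag of any decomposition, so no decomposition can have width below 2. Hence tw(G) = 2 exactly.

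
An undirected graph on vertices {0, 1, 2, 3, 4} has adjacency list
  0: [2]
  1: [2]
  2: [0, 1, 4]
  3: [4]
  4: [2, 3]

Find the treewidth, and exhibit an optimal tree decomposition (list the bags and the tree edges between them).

Treewidth 1.
One optimal decomposition is:
Bags: B1 = {2, 4}  B2 = {1, 2}  B3 = {0, 2}  B4 = {3, 4}
Tree: B1–B2, B2–B3, B1–B4

The largest bag has 2 vertices, giving width 1; this decomposition certifies tw(G) ≤ 1. Since G has at least one edge (e.g. 2–4), it is not an edgeless graph, so tw(G) ≥ 1. Combining the bounds, tw(G) = 1.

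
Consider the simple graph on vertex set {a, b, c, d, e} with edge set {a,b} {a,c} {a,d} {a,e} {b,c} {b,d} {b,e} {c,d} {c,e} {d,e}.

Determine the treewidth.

A width-4 tree decomposition is:
Bags: B1 = {a, b, c, d, e}
Tree: (single bag)
With just one bag of size 5, the width is 5 − 1 = 4, so tw(G) ≤ 4. On the other hand G contains the 5-clique {a, b, c, d, e}. A clique must lie in a single bag of any decomposition, so no decomposition can have width below 4. Combining the bounds, tw(G) = 4.

4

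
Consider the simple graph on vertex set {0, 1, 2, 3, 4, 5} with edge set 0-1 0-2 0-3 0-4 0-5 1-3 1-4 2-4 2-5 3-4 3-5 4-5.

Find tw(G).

A width-3 tree decomposition is:
Bags: B1 = {0, 2, 4, 5}  B2 = {0, 3, 4, 5}  B3 = {0, 1, 3, 4}
Tree: B1–B2, B2–B3
Every bag has size at most 4, so the width is 4 − 1 = 3 and tw(G) ≤ 3. For the lower bound, the 4 vertices {0, 2, 4, 5} are pairwise adjacent, and any tree decomposition puts a clique entirely inside one bag — forcing width ≥ 3. Therefore the treewidth is 3.

3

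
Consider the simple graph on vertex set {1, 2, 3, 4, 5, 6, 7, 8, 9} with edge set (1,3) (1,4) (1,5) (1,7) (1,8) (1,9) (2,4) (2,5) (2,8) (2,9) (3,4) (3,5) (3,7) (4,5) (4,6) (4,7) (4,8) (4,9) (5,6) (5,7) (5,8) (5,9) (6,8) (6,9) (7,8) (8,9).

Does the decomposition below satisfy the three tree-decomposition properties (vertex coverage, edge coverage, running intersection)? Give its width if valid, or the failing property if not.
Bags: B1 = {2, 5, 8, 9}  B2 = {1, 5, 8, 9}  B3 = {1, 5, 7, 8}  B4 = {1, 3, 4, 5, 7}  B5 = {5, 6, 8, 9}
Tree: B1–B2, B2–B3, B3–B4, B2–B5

A tree decomposition must satisfy three properties: every vertex lies in some bag; for every edge, both endpoints lie together in some bag; and for every vertex, the bags containing it form a connected subtree. Here edge (2,4) lies in no bag, so the decomposition is invalid.

No — edge (2,4) lies in no bag.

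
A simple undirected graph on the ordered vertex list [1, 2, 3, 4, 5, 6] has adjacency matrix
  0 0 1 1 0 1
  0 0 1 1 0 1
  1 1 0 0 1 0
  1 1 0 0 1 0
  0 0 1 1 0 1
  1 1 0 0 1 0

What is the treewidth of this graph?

3

A width-3 tree decomposition is:
Bags: B1 = {1, 2, 4, 5}  B2 = {1, 2, 5, 6}  B3 = {1, 2, 3, 5}
Tree: B1–B2, B2–B3
Every bag has size at most 4, so the width is 4 − 1 = 3 and tw(G) ≤ 3. For the lower bound: the 4 vertex sets {4,5}, {1,6}, {2}, {3} are disjoint, each induces a connected subgraph, and every pair is joined by at least one edge of G. Contracting each set to a single vertex therefore yields K_{4} as a minor, and since treewidth is minor-monotone, tw(G) ≥ tw(K_{4}) = 3. Therefore the treewidth is 3.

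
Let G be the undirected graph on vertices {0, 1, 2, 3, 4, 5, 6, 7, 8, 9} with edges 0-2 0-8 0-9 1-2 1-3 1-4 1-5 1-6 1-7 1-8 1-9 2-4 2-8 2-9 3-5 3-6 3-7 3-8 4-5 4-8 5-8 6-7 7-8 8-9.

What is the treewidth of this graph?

A width-3 tree decomposition is:
Bags: B1 = {1, 4, 5, 8}  B2 = {1, 3, 5, 8}  B3 = {1, 3, 7, 8}  B4 = {1, 2, 4, 8}  B5 = {1, 2, 8, 9}  B6 = {1, 3, 6, 7}  B7 = {0, 2, 8, 9}
Tree: B1–B2, B2–B3, B1–B4, B4–B5, B3–B6, B5–B7
The largest bag has 4 vertices, giving width 3; this decomposition certifies tw(G) ≤ 3. For the lower bound, the 4 vertices {0, 2, 8, 9} are pairwise adjacent, and any tree decomposition puts a clique entirely inside one bag — forcing width ≥ 3. Combining the bounds, tw(G) = 3.

3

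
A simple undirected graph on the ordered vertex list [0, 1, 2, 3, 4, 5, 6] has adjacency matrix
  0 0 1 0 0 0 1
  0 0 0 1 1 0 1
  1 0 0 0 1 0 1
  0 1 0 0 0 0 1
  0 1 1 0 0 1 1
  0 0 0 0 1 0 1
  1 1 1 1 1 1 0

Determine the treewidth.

2

A width-2 tree decomposition is:
Bags: B1 = {4, 5, 6}  B2 = {2, 4, 6}  B3 = {0, 2, 6}  B4 = {1, 4, 6}  B5 = {1, 3, 6}
Tree: B1–B2, B2–B3, B2–B4, B4–B5
The largest bag has 3 vertices, giving width 2; this decomposition certifies tw(G) ≤ 2. On the other hand G contains the 3-clique {0, 2, 6}. A clique must lie in a single bag of any decomposition, so no decomposition can have width below 2. The upper and lower bounds meet at 2, so that is the treewidth.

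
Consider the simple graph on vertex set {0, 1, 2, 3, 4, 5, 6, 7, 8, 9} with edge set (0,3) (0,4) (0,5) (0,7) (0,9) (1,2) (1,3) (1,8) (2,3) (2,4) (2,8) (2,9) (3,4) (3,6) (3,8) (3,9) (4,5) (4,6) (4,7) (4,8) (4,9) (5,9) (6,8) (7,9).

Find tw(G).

3

A width-3 tree decomposition is:
Bags: B1 = {2, 3, 4, 9}  B2 = {2, 3, 4, 8}  B3 = {0, 3, 4, 9}  B4 = {0, 4, 5, 9}  B5 = {0, 4, 7, 9}  B6 = {3, 4, 6, 8}  B7 = {1, 2, 3, 8}
Tree: B1–B2, B1–B3, B3–B4, B3–B5, B2–B6, B2–B7
Every bag has size at most 4, so the width is 4 − 1 = 3 and tw(G) ≤ 3. On the other hand G contains the 4-clique {1, 2, 3, 8}. A clique must lie in a single bag of any decomposition, so no decomposition can have width below 3. Combining the bounds, tw(G) = 3.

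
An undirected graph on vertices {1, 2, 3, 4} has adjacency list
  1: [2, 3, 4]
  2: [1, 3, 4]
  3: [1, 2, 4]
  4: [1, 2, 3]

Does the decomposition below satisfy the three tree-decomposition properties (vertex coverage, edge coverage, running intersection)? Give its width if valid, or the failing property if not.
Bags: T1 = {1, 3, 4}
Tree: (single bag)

A tree decomposition must satisfy three properties: every vertex lies in some bag; for every edge, both endpoints lie together in some bag; and for every vertex, the bags containing it form a connected subtree. Here vertex 2 appears in no bag, so the decomposition is invalid.

No — vertex 2 appears in no bag.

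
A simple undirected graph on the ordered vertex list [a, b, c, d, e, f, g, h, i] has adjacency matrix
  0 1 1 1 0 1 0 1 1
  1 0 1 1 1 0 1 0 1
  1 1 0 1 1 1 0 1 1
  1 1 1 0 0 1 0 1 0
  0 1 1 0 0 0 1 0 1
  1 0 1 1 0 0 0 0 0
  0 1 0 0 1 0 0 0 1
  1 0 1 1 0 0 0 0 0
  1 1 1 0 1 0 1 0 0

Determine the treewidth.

A width-3 tree decomposition is:
Bags: B1 = {a, c, d, h}  B2 = {a, b, c, d}  B3 = {a, b, c, i}  B4 = {a, c, d, f}  B5 = {b, c, e, i}  B6 = {b, e, g, i}
Tree: B1–B2, B2–B3, B1–B4, B3–B5, B5–B6
The largest bag has 4 vertices, giving width 3; this decomposition certifies tw(G) ≤ 3. For the lower bound, the 4 vertices {b, e, g, i} are pairwise adjacent, and any tree decomposition puts a clique entirely inside one bag — forcing width ≥ 3. Combining the bounds, tw(G) = 3.

3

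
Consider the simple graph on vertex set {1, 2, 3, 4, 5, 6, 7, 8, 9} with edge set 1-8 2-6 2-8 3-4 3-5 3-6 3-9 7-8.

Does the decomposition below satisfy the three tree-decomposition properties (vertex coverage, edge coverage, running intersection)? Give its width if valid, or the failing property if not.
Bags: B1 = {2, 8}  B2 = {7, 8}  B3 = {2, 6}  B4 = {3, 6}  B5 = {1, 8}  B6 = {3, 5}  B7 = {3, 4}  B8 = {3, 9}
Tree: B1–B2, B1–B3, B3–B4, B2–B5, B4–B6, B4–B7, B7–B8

Yes; width 1.

Every vertex of G appears in some bag (union = {1, 2, 3, 4, 5, 6, 7, 8, 9}); every edge is covered by a bag; and for each vertex v the set of bags containing v is connected in the bag tree. The decomposition is therefore valid. The largest bag has 2 vertices, so the width is 1.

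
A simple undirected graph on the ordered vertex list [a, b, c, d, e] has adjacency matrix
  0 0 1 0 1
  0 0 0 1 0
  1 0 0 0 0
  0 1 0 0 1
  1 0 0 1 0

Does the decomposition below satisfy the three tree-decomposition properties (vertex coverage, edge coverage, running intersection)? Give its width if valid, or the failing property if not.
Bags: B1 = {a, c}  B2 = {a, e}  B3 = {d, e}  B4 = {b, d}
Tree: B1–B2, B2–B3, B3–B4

Checking the three conditions: (i) the bags cover all of {a, b, c, d, e}; (ii) for each edge, some bag contains both endpoints; (iii) the bags containing any fixed vertex form a subtree. All hold, so the decomposition is valid with width 2 − 1 = 1.

Yes; width 1.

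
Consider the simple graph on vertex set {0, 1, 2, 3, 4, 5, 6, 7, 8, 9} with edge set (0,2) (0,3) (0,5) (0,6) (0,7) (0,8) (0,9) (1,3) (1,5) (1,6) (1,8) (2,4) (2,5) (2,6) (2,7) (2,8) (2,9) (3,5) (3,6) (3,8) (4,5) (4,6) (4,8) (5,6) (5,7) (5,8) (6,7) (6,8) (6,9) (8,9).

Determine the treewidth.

4

A width-4 tree decomposition is:
Bags: B1 = {0, 2, 5, 6, 8}  B2 = {0, 2, 6, 8, 9}  B3 = {0, 3, 5, 6, 8}  B4 = {0, 2, 5, 6, 7}  B5 = {1, 3, 5, 6, 8}  B6 = {2, 4, 5, 6, 8}
Tree: B1–B2, B1–B3, B1–B4, B3–B5, B1–B6
The largest bag has 5 vertices, giving width 4; this decomposition certifies tw(G) ≤ 4. Conversely, {0, 2, 6, 8, 9} is a clique of size 5, and the vertices of any clique must share a bag in every tree decomposition; so some bag has ≥ 5 vertices and tw(G) ≥ 4. Therefore the treewidth is 4.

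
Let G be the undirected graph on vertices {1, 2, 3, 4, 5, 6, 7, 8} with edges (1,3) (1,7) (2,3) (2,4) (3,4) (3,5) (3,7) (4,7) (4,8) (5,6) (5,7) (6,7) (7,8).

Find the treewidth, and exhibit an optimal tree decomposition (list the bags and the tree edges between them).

Each bag holds 3 vertices, so the decomposition has width 2, which upper-bounds the treewidth. Conversely, {2, 3, 4} is a clique of size 3, and the vertices of any clique must share a bag in every tree decomposition; so some bag has ≥ 3 vertices and tw(G) ≥ 2. Hence tw(G) = 2 exactly.

Treewidth 2.
One such decomposition:
Bags: B1 = {1, 3, 7}  B2 = {3, 4, 7}  B3 = {2, 3, 4}  B4 = {3, 5, 7}  B5 = {4, 7, 8}  B6 = {5, 6, 7}
Tree: B1–B2, B2–B3, B1–B4, B2–B5, B4–B6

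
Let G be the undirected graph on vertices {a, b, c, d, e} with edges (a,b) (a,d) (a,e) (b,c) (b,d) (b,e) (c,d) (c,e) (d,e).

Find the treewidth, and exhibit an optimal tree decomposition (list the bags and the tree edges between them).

Every bag has size at most 4, so the width is 4 − 1 = 3 and tw(G) ≤ 3. For the lower bound, the 4 vertices {b, c, d, e} are pairwise adjacent, and any tree decomposition puts a clique entirely inside one bag — forcing width ≥ 3. Combining the bounds, tw(G) = 3.

Treewidth 3.
One optimal decomposition is:
Bags: B1 = {a, b, d, e}  B2 = {b, c, d, e}
Tree: B1–B2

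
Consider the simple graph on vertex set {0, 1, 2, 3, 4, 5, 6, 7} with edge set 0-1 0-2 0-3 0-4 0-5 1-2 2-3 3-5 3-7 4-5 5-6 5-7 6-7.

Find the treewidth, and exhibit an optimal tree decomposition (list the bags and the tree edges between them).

The largest bag has 3 vertices, giving width 2; this decomposition certifies tw(G) ≤ 2. For the lower bound, the 3 vertices {0, 1, 2} are pairwise adjacent, and any tree decomposition puts a clique entirely inside one bag — forcing width ≥ 2. The upper and lower bounds meet at 2, so that is the treewidth.

Treewidth 2.
One optimal decomposition is:
Bags: B1 = {0, 2, 3}  B2 = {0, 3, 5}  B3 = {3, 5, 7}  B4 = {0, 1, 2}  B5 = {0, 4, 5}  B6 = {5, 6, 7}
Tree: B1–B2, B2–B3, B1–B4, B2–B5, B3–B6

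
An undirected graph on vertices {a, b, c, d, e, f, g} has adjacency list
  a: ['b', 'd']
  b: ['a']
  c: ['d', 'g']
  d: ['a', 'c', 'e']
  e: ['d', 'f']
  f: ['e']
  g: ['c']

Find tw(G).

A width-1 tree decomposition is:
Bags: B1 = {c, d}  B2 = {a, d}  B3 = {c, g}  B4 = {d, e}  B5 = {e, f}  B6 = {a, b}
Tree: B1–B2, B1–B3, B2–B4, B4–B5, B2–B6
The largest bag has 2 vertices, giving width 1; this decomposition certifies tw(G) ≤ 1. G has an edge, so its treewidth is at least 1. Therefore the treewidth is 1.

1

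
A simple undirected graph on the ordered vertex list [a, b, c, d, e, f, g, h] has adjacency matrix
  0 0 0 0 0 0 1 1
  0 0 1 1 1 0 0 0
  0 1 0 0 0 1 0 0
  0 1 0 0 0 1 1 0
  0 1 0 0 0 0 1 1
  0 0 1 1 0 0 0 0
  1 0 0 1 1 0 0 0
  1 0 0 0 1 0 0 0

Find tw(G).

A width-2 tree decomposition is:
Bags: B1 = {b, c, f}  B2 = {b, d, f}  B3 = {b, d, e}  B4 = {d, e, g}  B5 = {e, g, h}  B6 = {a, g, h}
Tree: B1–B2, B2–B3, B3–B4, B4–B5, B5–B6
Each bag holds 3 vertices, so the decomposition has width 2, which upper-bounds the treewidth. The edges c–f–d–b–c form a cycle, so G is not a tree and its treewidth is at least 2. Combining the bounds, tw(G) = 2.

2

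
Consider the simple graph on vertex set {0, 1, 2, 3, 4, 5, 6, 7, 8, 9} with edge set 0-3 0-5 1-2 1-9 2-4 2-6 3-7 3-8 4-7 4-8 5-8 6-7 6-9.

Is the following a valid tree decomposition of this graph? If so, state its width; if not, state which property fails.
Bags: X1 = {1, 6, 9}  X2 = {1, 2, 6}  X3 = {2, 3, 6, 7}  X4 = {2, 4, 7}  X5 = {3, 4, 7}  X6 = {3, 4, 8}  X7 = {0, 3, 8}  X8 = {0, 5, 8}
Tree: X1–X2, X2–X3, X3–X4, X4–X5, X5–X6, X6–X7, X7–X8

A tree decomposition must satisfy three properties: every vertex lies in some bag; for every edge, both endpoints lie together in some bag; and for every vertex, the bags containing it form a connected subtree. Here bags containing vertex 3 are not connected in the tree, so the decomposition is invalid.

No — bags containing vertex 3 are not connected in the tree.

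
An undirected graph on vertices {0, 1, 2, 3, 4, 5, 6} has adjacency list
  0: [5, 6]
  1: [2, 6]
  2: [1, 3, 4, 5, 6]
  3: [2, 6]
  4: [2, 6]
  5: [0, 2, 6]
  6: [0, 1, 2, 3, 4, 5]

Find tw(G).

2

A width-2 tree decomposition is:
Bags: B1 = {2, 5, 6}  B2 = {2, 4, 6}  B3 = {0, 5, 6}  B4 = {1, 2, 6}  B5 = {2, 3, 6}
Tree: B1–B2, B1–B3, B2–B4, B1–B5
Every bag has size at most 3, so the width is 3 − 1 = 2 and tw(G) ≤ 2. For the lower bound, the 3 vertices {0, 5, 6} are pairwise adjacent, and any tree decomposition puts a clique entirely inside one bag — forcing width ≥ 2. Combining the bounds, tw(G) = 2.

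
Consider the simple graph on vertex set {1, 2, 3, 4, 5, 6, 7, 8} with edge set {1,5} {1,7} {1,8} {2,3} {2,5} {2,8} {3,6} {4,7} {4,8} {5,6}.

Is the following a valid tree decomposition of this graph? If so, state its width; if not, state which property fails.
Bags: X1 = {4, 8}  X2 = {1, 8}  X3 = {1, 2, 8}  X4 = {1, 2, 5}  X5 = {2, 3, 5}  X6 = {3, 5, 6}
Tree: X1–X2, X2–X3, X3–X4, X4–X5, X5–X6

A tree decomposition must satisfy three properties: every vertex lies in some bag; for every edge, both endpoints lie together in some bag; and for every vertex, the bags containing it form a connected subtree. Here vertex 7 appears in no bag, so the decomposition is invalid.

No — vertex 7 appears in no bag.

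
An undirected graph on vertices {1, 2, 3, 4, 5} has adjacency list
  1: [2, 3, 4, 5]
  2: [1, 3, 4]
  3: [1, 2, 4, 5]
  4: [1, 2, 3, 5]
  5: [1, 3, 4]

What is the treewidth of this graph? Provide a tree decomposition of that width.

Treewidth 3.
Bags: B1 = {1, 3, 4, 5}  B2 = {1, 2, 3, 4}
Tree: B1–B2

Each bag holds 4 vertices, so the decomposition has width 3, which upper-bounds the treewidth. For the lower bound, the 4 vertices {1, 2, 3, 4} are pairwise adjacent, and any tree decomposition puts a clique entirely inside one bag — forcing width ≥ 3. Therefore the treewidth is 3.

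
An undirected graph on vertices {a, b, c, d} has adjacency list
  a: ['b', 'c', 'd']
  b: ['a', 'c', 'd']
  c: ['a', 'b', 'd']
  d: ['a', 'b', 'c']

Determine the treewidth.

3

A width-3 tree decomposition is:
Bags: B1 = {a, b, c, d}
Tree: (single bag)
A single bag containing all 4 vertices is trivially a valid decomposition of width 3. Conversely, {a, b, c, d} is a clique of size 4, and the vertices of any clique must share a bag in every tree decomposition; so some bag has ≥ 4 vertices and tw(G) ≥ 3. Hence tw(G) = 3 exactly.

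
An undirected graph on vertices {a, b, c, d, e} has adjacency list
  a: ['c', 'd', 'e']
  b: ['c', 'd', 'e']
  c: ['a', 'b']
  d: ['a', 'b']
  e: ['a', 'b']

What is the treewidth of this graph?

A width-2 tree decomposition is:
Bags: B1 = {a, b, e}  B2 = {a, b, d}  B3 = {a, b, c}
Tree: B1–B2, B2–B3
Every bag has size at most 3, so the width is 3 − 1 = 2 and tw(G) ≤ 2. Since b–e–a–d–b is a cycle in G, G is not acyclic. Forests are exactly the graphs of treewidth ≤ 1, so tw(G) ≥ 2. Therefore the treewidth is 2.

2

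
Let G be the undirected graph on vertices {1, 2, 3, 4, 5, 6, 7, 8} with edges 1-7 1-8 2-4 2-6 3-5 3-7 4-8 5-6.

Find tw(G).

2

A width-2 tree decomposition is:
Bags: B1 = {2, 4, 8}  B2 = {1, 2, 8}  B3 = {1, 2, 7}  B4 = {2, 3, 7}  B5 = {2, 3, 5}  B6 = {2, 5, 6}
Tree: B1–B2, B2–B3, B3–B4, B4–B5, B5–B6
The largest bag has 3 vertices, giving width 2; this decomposition certifies tw(G) ≤ 2. Since 2–4–8–1–7–3–5–6–2 is a cycle in G, G is not acyclic. Forests are exactly the graphs of treewidth ≤ 1, so tw(G) ≥ 2. Therefore the treewidth is 2.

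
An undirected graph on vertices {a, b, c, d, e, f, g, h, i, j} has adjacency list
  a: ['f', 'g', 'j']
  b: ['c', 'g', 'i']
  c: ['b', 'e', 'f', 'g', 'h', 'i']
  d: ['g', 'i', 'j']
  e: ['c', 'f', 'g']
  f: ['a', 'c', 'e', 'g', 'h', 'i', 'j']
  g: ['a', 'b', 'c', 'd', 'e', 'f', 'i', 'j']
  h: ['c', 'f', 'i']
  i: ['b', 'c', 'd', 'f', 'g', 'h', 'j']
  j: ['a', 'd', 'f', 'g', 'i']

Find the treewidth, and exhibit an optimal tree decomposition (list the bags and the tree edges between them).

The largest bag has 4 vertices, giving width 3; this decomposition certifies tw(G) ≤ 3. For the lower bound, the 4 vertices {d, g, i, j} are pairwise adjacent, and any tree decomposition puts a clique entirely inside one bag — forcing width ≥ 3. Therefore the treewidth is 3.

Treewidth 3.
Bags: B1 = {a, f, g, j}  B2 = {f, g, i, j}  B3 = {c, f, g, i}  B4 = {c, f, h, i}  B5 = {d, g, i, j}  B6 = {c, e, f, g}  B7 = {b, c, g, i}
Tree: B1–B2, B2–B3, B3–B4, B2–B5, B3–B6, B3–B7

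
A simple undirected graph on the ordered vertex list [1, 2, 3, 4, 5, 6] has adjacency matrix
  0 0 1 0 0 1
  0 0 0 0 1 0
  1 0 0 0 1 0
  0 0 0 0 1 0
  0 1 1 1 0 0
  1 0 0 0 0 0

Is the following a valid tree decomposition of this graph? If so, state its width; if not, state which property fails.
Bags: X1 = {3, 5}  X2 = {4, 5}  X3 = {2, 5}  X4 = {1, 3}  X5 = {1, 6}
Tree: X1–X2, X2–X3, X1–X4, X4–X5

Checking the three conditions: (i) the bags cover all of {1, 2, 3, 4, 5, 6}; (ii) for each edge, some bag contains both endpoints; (iii) the bags containing any fixed vertex form a subtree. All hold, so the decomposition is valid with width 2 − 1 = 1.

Yes; width 1.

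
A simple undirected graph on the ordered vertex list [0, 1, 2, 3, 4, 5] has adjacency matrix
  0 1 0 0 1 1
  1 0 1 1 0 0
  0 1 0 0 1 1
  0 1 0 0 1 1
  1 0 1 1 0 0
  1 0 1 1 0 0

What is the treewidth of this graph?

3

A width-3 tree decomposition is:
Bags: B1 = {0, 1, 4, 5}  B2 = {1, 3, 4, 5}  B3 = {1, 2, 4, 5}
Tree: B1–B2, B2–B3
Each bag holds 4 vertices, so the decomposition has width 3, which upper-bounds the treewidth. For the lower bound: the 4 vertex sets {0,1}, {3,4}, {5}, {2} are disjoint, each induces a connected subgraph, and every pair is joined by at least one edge of G. Contracting each set to a single vertex therefore yields K_{4} as a minor, and since treewidth is minor-monotone, tw(G) ≥ tw(K_{4}) = 3. Hence tw(G) = 3 exactly.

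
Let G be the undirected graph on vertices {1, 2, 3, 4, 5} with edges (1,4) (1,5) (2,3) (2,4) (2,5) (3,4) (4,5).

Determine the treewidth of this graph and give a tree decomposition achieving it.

Every bag has size at most 3, so the width is 3 − 1 = 2 and tw(G) ≤ 2. On the other hand G contains the 3-clique {1, 4, 5}. A clique must lie in a single bag of any decomposition, so no decomposition can have width below 2. Therefore the treewidth is 2.

Treewidth 2.
One such decomposition:
Bags: B1 = {2, 4, 5}  B2 = {1, 4, 5}  B3 = {2, 3, 4}
Tree: B1–B2, B1–B3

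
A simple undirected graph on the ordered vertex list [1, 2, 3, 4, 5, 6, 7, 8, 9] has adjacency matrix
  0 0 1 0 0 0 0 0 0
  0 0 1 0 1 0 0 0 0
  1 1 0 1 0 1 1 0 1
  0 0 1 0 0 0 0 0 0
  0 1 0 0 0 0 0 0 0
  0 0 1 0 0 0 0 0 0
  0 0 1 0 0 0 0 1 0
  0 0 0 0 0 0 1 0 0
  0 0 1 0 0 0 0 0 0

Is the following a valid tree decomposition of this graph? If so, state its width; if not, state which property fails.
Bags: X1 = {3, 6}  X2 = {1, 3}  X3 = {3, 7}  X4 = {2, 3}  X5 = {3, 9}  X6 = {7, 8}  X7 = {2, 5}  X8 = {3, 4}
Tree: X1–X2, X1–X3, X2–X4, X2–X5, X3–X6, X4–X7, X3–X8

Vertex coverage: the bags together contain {1, 2, 3, 4, 5, 6, 7, 8, 9}, the full vertex set. Edge coverage: each edge of G has both endpoints in at least one bag. Running intersection: for every vertex, the bags containing it form a connected subtree. All three properties hold, so this is a valid tree decomposition of width max|bag| − 1 = 1, and hence tw(G) ≤ 1.

Yes; width 1.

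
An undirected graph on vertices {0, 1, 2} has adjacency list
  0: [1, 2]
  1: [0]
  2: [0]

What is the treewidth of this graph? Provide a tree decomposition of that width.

The largest bag has 2 vertices, giving width 1; this decomposition certifies tw(G) ≤ 1. Since G has at least one edge (e.g. 0–2), it is not an edgeless graph, so tw(G) ≥ 1. The upper and lower bounds meet at 1, so that is the treewidth.

Treewidth 1.
Bags: B1 = {0, 2}  B2 = {0, 1}
Tree: B1–B2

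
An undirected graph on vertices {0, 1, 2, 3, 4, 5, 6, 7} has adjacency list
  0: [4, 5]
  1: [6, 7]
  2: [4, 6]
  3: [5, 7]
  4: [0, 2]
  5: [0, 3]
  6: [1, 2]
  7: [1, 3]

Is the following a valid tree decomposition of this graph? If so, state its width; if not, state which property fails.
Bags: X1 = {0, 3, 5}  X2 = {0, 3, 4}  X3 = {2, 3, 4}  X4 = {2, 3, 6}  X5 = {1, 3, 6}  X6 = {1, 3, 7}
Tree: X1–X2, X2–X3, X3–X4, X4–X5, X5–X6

Vertex coverage: the bags together contain {0, 1, 2, 3, 4, 5, 6, 7}, the full vertex set. Edge coverage: each edge of G has both endpoints in at least one bag. Running intersection: for every vertex, the bags containing it form a connected subtree. All three properties hold, so this is a valid tree decomposition of width max|bag| − 1 = 2, and hence tw(G) ≤ 2.

Yes; width 2.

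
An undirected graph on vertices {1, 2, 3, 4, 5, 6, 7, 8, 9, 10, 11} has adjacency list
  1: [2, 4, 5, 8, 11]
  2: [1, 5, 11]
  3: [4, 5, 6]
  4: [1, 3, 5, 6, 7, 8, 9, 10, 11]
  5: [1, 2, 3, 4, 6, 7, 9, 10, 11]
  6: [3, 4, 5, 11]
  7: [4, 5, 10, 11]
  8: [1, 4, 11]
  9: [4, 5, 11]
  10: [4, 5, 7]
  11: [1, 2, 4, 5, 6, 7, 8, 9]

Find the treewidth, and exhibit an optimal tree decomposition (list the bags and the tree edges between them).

The largest bag has 4 vertices, giving width 3; this decomposition certifies tw(G) ≤ 3. On the other hand G contains the 4-clique {1, 2, 5, 11}. A clique must lie in a single bag of any decomposition, so no decomposition can have width below 3. The upper and lower bounds meet at 3, so that is the treewidth.

Treewidth 3.
One such decomposition:
Bags: B1 = {1, 4, 5, 11}  B2 = {1, 4, 8, 11}  B3 = {4, 5, 7, 11}  B4 = {4, 5, 7, 10}  B5 = {4, 5, 6, 11}  B6 = {1, 2, 5, 11}  B7 = {4, 5, 9, 11}  B8 = {3, 4, 5, 6}
Tree: B1–B2, B1–B3, B3–B4, B1–B5, B1–B6, B5–B7, B5–B8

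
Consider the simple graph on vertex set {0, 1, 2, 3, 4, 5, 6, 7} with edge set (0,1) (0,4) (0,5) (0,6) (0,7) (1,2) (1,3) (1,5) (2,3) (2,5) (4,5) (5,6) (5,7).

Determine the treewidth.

A width-2 tree decomposition is:
Bags: B1 = {0, 5, 6}  B2 = {0, 1, 5}  B3 = {1, 2, 5}  B4 = {0, 5, 7}  B5 = {0, 4, 5}  B6 = {1, 2, 3}
Tree: B1–B2, B2–B3, B1–B4, B2–B5, B3–B6
The largest bag has 3 vertices, giving width 2; this decomposition certifies tw(G) ≤ 2. Conversely, {1, 2, 3} is a clique of size 3, and the vertices of any clique must share a bag in every tree decomposition; so some bag has ≥ 3 vertices and tw(G) ≥ 2. Therefore the treewidth is 2.

2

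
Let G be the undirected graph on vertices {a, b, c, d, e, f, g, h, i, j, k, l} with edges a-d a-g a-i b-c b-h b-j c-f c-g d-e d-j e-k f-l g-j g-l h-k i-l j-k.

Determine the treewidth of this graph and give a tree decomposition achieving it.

Treewidth 3.
One optimal decomposition is:
Bags: B1 = {c, f, i, l}  B2 = {c, g, i, l}  B3 = {a, c, g, i}  B4 = {a, b, c, g}  B5 = {a, b, g, j}  B6 = {a, b, d, j}  B7 = {b, d, h, j}  B8 = {d, h, j, k}  B9 = {d, e, h, k}
Tree: B1–B2, B2–B3, B3–B4, B4–B5, B5–B6, B6–B7, B7–B8, B8–B9

Every bag has size at most 4, so the width is 4 − 1 = 3 and tw(G) ≤ 3. For the lower bound: the 4 vertex sets {f,i,l}, {c}, {g}, {a,b,d,j} are disjoint, each induces a connected subgraph, and every pair is joined by at least one edge of G. Contracting each set to a single vertex therefore yields K_{4} as a minor, and since treewidth is minor-monotone, tw(G) ≥ tw(K_{4}) = 3. Hence tw(G) = 3 exactly.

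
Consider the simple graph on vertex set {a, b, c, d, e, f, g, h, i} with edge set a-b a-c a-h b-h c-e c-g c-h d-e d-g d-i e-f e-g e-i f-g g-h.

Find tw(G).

A width-2 tree decomposition is:
Bags: B1 = {c, g, h}  B2 = {a, c, h}  B3 = {a, b, h}  B4 = {c, e, g}  B5 = {e, f, g}  B6 = {d, e, g}  B7 = {d, e, i}
Tree: B1–B2, B2–B3, B1–B4, B4–B5, B5–B6, B6–B7
Every bag has size at most 3, so the width is 3 − 1 = 2 and tw(G) ≤ 2. Conversely, {d, e, g} is a clique of size 3, and the vertices of any clique must share a bag in every tree decomposition; so some bag has ≥ 3 vertices and tw(G) ≥ 2. Hence tw(G) = 2 exactly.

2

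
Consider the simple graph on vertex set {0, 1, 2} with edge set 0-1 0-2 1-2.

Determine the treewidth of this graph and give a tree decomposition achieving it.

Treewidth 2.
Bags: B1 = {0, 1, 2}
Tree: (single bag)

With just one bag of size 3, the width is 3 − 1 = 2, so tw(G) ≤ 2. On the other hand G contains the 3-clique {0, 1, 2}. A clique must lie in a single bag of any decomposition, so no decomposition can have width below 2. The upper and lower bounds meet at 2, so that is the treewidth.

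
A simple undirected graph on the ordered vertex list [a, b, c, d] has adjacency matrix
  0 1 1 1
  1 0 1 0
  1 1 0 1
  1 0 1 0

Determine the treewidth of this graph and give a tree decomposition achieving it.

The largest bag has 3 vertices, giving width 2; this decomposition certifies tw(G) ≤ 2. For the lower bound, the 3 vertices {a, c, d} are pairwise adjacent, and any tree decomposition puts a clique entirely inside one bag — forcing width ≥ 2. Hence tw(G) = 2 exactly.

Treewidth 2.
Bags: B1 = {a, c, d}  B2 = {a, b, c}
Tree: B1–B2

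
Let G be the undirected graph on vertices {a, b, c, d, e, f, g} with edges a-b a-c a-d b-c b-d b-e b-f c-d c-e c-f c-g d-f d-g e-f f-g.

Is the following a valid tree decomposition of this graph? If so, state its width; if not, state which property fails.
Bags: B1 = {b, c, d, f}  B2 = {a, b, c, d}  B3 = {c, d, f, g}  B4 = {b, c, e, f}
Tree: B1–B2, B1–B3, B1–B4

Yes; width 3.

Checking the three conditions: (i) the bags cover all of {a, b, c, d, e, f, g}; (ii) for each edge, some bag contains both endpoints; (iii) the bags containing any fixed vertex form a subtree. All hold, so the decomposition is valid with width 4 − 1 = 3.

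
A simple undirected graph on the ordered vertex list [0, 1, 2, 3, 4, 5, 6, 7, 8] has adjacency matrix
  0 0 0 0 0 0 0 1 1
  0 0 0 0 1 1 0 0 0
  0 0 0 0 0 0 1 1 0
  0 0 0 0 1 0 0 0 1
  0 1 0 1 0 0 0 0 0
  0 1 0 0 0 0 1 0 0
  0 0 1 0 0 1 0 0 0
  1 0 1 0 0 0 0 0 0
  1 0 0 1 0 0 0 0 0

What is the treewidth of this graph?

A width-2 tree decomposition is:
Bags: B1 = {1, 5, 6}  B2 = {1, 4, 6}  B3 = {3, 4, 6}  B4 = {3, 6, 8}  B5 = {0, 6, 8}  B6 = {0, 6, 7}  B7 = {2, 6, 7}
Tree: B1–B2, B2–B3, B3–B4, B4–B5, B5–B6, B6–B7
Every bag has size at most 3, so the width is 3 − 1 = 2 and tw(G) ≤ 2. The edges 6–5–1–4–3–8–0–7–2–6 form a cycle, so G is not a tree and its treewidth is at least 2. Therefore the treewidth is 2.

2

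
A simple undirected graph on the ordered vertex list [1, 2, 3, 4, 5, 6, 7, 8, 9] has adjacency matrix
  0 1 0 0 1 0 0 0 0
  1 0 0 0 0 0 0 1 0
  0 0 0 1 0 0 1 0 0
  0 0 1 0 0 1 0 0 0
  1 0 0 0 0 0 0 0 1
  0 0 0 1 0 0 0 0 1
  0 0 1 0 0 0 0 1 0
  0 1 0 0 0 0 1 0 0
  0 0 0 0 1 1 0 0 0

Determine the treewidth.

2

A width-2 tree decomposition is:
Bags: B1 = {2, 7, 8}  B2 = {2, 3, 7}  B3 = {2, 3, 4}  B4 = {2, 4, 6}  B5 = {2, 6, 9}  B6 = {2, 5, 9}  B7 = {1, 2, 5}
Tree: B1–B2, B2–B3, B3–B4, B4–B5, B5–B6, B6–B7
The largest bag has 3 vertices, giving width 2; this decomposition certifies tw(G) ≤ 2. Since 2–8–7–3–4–6–9–5–1–2 is a cycle in G, G is not acyclic. Forests are exactly the graphs of treewidth ≤ 1, so tw(G) ≥ 2. The upper and lower bounds meet at 2, so that is the treewidth.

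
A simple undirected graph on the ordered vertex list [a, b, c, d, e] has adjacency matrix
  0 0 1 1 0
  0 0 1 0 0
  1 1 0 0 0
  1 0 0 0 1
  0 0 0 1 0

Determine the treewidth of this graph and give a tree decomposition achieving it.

Treewidth 1.
One optimal decomposition is:
Bags: B1 = {d, e}  B2 = {a, d}  B3 = {a, c}  B4 = {b, c}
Tree: B1–B2, B2–B3, B3–B4

The largest bag has 2 vertices, giving width 1; this decomposition certifies tw(G) ≤ 1. Any graph with an edge has treewidth ≥ 1, and G has the edge e–d. Therefore the treewidth is 1.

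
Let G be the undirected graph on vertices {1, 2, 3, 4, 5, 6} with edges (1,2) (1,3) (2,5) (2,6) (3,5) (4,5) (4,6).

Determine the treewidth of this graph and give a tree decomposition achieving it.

Every bag has size at most 3, so the width is 3 − 1 = 2 and tw(G) ≤ 2. The edges 1–3–5–2–1 form a cycle, so G is not a tree and its treewidth is at least 2. Hence tw(G) = 2 exactly.

Treewidth 2.
Bags: B1 = {1, 2, 3}  B2 = {2, 3, 5}  B3 = {2, 5, 6}  B4 = {4, 5, 6}
Tree: B1–B2, B2–B3, B3–B4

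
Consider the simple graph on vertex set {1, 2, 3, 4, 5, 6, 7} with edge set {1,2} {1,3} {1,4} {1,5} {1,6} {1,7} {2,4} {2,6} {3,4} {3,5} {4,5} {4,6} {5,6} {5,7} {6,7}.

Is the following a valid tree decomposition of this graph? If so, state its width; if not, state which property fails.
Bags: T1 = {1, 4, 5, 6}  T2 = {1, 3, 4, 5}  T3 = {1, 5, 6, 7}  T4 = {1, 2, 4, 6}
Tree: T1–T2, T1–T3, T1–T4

Checking the three conditions: (i) the bags cover all of {1, 2, 3, 4, 5, 6, 7}; (ii) for each edge, some bag contains both endpoints; (iii) the bags containing any fixed vertex form a subtree. All hold, so the decomposition is valid with width 4 − 1 = 3.

Yes; width 3.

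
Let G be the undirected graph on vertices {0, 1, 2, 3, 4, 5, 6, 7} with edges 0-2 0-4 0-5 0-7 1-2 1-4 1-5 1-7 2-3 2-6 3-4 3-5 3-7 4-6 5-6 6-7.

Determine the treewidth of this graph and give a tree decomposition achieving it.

Treewidth 4.
Bags: B1 = {0, 2, 4, 5, 7}  B2 = {1, 2, 4, 5, 7}  B3 = {2, 4, 5, 6, 7}  B4 = {2, 3, 4, 5, 7}
Tree: B1–B2, B2–B3, B3–B4

Every bag has size at most 5, so the width is 5 − 1 = 4 and tw(G) ≤ 4. For the lower bound: the 5 vertex sets {0,2}, {1,5}, {4,6}, {7}, {3} are disjoint, each induces a connected subgraph, and every pair is joined by at least one edge of G. Contracting each set to a single vertex therefore yields K_{5} as a minor, and since treewidth is minor-monotone, tw(G) ≥ tw(K_{5}) = 4. Combining the bounds, tw(G) = 4.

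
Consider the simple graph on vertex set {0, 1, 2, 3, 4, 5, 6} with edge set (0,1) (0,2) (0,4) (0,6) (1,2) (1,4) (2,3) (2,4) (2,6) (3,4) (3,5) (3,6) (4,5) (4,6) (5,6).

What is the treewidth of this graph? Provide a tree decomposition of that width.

Each bag holds 4 vertices, so the decomposition has width 3, which upper-bounds the treewidth. Conversely, {0, 1, 2, 4} is a clique of size 4, and the vertices of any clique must share a bag in every tree decomposition; so some bag has ≥ 4 vertices and tw(G) ≥ 3. Therefore the treewidth is 3.

Treewidth 3.
One optimal decomposition is:
Bags: B1 = {0, 2, 4, 6}  B2 = {2, 3, 4, 6}  B3 = {0, 1, 2, 4}  B4 = {3, 4, 5, 6}
Tree: B1–B2, B1–B3, B2–B4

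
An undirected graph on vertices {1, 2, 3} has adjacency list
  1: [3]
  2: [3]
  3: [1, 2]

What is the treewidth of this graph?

1

A width-1 tree decomposition is:
Bags: B1 = {1, 3}  B2 = {2, 3}
Tree: B1–B2
The largest bag has 2 vertices, giving width 1; this decomposition certifies tw(G) ≤ 1. G has an edge, so its treewidth is at least 1. Therefore the treewidth is 1.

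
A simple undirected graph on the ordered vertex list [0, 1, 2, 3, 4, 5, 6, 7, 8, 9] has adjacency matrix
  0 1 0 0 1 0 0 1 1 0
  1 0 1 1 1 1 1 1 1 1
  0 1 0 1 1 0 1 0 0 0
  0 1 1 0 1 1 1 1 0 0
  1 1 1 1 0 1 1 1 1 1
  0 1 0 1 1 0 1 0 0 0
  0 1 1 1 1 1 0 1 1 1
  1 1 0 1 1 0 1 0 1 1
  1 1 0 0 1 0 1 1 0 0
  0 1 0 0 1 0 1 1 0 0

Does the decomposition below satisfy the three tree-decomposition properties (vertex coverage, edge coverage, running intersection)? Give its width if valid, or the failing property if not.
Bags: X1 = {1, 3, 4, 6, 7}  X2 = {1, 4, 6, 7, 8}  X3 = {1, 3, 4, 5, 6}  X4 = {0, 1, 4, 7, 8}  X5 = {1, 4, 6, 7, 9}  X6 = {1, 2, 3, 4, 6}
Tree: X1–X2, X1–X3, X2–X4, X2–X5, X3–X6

Vertex coverage: the bags together contain {0, 1, 2, 3, 4, 5, 6, 7, 8, 9}, the full vertex set. Edge coverage: each edge of G has both endpoints in at least one bag. Running intersection: for every vertex, the bags containing it form a connected subtree. All three properties hold, so this is a valid tree decomposition of width max|bag| − 1 = 4, and hence tw(G) ≤ 4.

Yes; width 4.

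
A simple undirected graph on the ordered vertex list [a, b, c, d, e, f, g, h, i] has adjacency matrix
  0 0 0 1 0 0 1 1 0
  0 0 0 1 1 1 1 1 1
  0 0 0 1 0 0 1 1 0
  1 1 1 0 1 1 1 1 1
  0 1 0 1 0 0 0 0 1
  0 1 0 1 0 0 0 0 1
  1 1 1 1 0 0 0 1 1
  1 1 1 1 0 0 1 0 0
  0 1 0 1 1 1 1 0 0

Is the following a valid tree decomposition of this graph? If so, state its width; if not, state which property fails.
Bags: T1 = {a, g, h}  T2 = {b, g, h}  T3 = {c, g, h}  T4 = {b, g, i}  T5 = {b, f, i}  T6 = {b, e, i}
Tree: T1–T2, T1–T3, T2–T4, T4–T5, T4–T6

No — vertex d appears in no bag.

A tree decomposition must satisfy three properties: every vertex lies in some bag; for every edge, both endpoints lie together in some bag; and for every vertex, the bags containing it form a connected subtree. Here vertex d appears in no bag, so the decomposition is invalid.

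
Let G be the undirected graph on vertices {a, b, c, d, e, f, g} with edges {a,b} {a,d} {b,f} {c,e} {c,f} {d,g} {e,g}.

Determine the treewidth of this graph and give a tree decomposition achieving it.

Every bag has size at most 3, so the width is 3 − 1 = 2 and tw(G) ≤ 2. Since c–e–g–d–a–b–f–c is a cycle in G, G is not acyclic. Forests are exactly the graphs of treewidth ≤ 1, so tw(G) ≥ 2. Hence tw(G) = 2 exactly.

Treewidth 2.
Bags: B1 = {c, e, g}  B2 = {c, d, g}  B3 = {a, c, d}  B4 = {a, b, c}  B5 = {b, c, f}
Tree: B1–B2, B2–B3, B3–B4, B4–B5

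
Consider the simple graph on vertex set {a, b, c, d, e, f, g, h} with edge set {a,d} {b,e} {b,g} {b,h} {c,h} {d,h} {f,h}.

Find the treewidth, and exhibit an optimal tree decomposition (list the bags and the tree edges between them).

The largest bag has 2 vertices, giving width 1; this decomposition certifies tw(G) ≤ 1. G has an edge, so its treewidth is at least 1. The upper and lower bounds meet at 1, so that is the treewidth.

Treewidth 1.
One optimal decomposition is:
Bags: B1 = {f, h}  B2 = {b, h}  B3 = {b, g}  B4 = {d, h}  B5 = {b, e}  B6 = {c, h}  B7 = {a, d}
Tree: B1–B2, B2–B3, B1–B4, B3–B5, B1–B6, B4–B7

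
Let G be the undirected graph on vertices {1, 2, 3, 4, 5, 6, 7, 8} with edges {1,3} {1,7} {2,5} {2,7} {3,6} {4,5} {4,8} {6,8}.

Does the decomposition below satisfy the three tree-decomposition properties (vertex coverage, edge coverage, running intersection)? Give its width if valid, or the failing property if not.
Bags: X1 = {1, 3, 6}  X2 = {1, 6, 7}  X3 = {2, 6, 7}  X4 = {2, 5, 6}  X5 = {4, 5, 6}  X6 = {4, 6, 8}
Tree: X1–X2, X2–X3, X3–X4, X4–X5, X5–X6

Yes; width 2.

Vertex coverage: the bags together contain {1, 2, 3, 4, 5, 6, 7, 8}, the full vertex set. Edge coverage: each edge of G has both endpoints in at least one bag. Running intersection: for every vertex, the bags containing it form a connected subtree. All three properties hold, so this is a valid tree decomposition of width max|bag| − 1 = 2, and hence tw(G) ≤ 2.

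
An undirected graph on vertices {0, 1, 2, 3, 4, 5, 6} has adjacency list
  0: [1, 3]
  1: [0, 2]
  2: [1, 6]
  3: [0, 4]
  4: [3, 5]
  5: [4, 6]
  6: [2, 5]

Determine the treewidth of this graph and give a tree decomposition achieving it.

Treewidth 2.
Bags: B1 = {3, 4, 5}  B2 = {0, 3, 5}  B3 = {0, 1, 5}  B4 = {1, 2, 5}  B5 = {2, 5, 6}
Tree: B1–B2, B2–B3, B3–B4, B4–B5

Every bag has size at most 3, so the width is 3 − 1 = 2 and tw(G) ≤ 2. For the lower bound, G contains the cycle 5–4–3–0–1–2–6–5, so G is not a forest; only forests have treewidth ≤ 1, hence tw(G) ≥ 2. Therefore the treewidth is 2.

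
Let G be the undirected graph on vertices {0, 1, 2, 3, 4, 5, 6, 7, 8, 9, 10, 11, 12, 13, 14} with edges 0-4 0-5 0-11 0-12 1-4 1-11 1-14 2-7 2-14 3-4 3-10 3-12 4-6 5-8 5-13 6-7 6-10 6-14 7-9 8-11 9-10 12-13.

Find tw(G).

A width-3 tree decomposition is:
Bags: B1 = {2, 7, 9, 14}  B2 = {6, 7, 9, 14}  B3 = {6, 9, 10, 14}  B4 = {1, 6, 10, 14}  B5 = {1, 4, 6, 10}  B6 = {1, 3, 4, 10}  B7 = {1, 3, 4, 11}  B8 = {0, 3, 4, 11}  B9 = {0, 3, 11, 12}  B10 = {0, 8, 11, 12}  B11 = {0, 5, 8, 12}  B12 = {5, 8, 12, 13}
Tree: B1–B2, B2–B3, B3–B4, B4–B5, B5–B6, B6–B7, B7–B8, B8–B9, B9–B10, B10–B11, B11–B12
The largest bag has 4 vertices, giving width 3; this decomposition certifies tw(G) ≤ 3. For the lower bound: the 4 vertex sets {2,7,9}, {14}, {6}, {1,3,4,10} are disjoint, each induces a connected subgraph, and every pair is joined by at least one edge of G. Contracting each set to a single vertex therefore yields K_{4} as a minor, and since treewidth is minor-monotone, tw(G) ≥ tw(K_{4}) = 3. The upper and lower bounds meet at 3, so that is the treewidth.

3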